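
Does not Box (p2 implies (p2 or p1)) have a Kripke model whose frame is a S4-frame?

Unsatisfiable (every branch closes)

1. not Box (p2 implies (p2 or p1)), 0
2. not (p2 implies (p2 or p1)), 1
3. p2, 1
4. not (p2 or p1), 1
5. not p2, 1
6. not p1, 1
Accessibility: 0R0, 0R1, 1R1
Branch closes: p2 and not p2 both at 1.
Every branch closes; the branch above is one of them.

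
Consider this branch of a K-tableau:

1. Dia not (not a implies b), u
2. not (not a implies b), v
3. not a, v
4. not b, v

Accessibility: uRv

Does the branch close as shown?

There is no literal clash: for every atom and world, at most one sign appears.

No, open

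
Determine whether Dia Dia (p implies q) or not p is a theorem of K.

No, not valid

Tableau for the negation not (Dia Dia (p implies q) or not p):
1. not (Dia Dia (p implies q) or not p), w0
2. not Dia Dia (p implies q), w0   [neg-or-rule on 1]
3. p, w0   [neg-or-rule on 1]
The negation has an open branch (countermodel exists).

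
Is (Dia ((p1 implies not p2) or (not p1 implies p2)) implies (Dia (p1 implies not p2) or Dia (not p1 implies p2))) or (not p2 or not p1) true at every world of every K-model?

Yes, valid

Tableau for the negation not ((Dia ((p1 implies not p2) or (not p1 implies p2)) implies (Dia (p1 implies not p2) or Dia (not p1 implies p2))) or (not p2 or not p1)):
1. not ((Dia ((p1 implies not p2) or (not p1 implies p2)) implies (Dia (p1 implies not p2) or Dia (not p1 implies p2))) or (not p2 or not p1)), 0
2. not (Dia ((p1 implies not p2) or (not p1 implies p2)) implies (Dia (p1 implies not p2) or Dia (not p1 implies p2))), 0   [neg-or-rule on 1]
3. not (not p2 or not p1), 0   [neg-or-rule on 1]
4. Dia ((p1 implies not p2) or (not p1 implies p2)), 0   [neg-implies-rule on 2]
5. not (Dia (p1 implies not p2) or Dia (not p1 implies p2)), 0   [neg-implies-rule on 2]
6. p2, 0   [neg-or-rule on 3]
7. p1, 0   [neg-or-rule on 3]
8. not Dia (p1 implies not p2), 0   [neg-or-rule on 5]
9. not Dia (not p1 implies p2), 0   [neg-or-rule on 5]
10. (p1 implies not p2) or (not p1 implies p2), 1   [Dia-rule on 4: fresh world 1, 0R1]
11. not (p1 implies not p2), 1   [neg-Dia-rule on 8 via 0R1]
12. p1, 1   [neg-implies-rule on 11]
13. p2, 1   [neg-implies-rule on 11]
14. not (not p1 implies p2), 1   [neg-Dia-rule on 9 via 0R1]
15. not p1, 1   [neg-implies-rule on 14]
16. not p2, 1   [neg-implies-rule on 14]
Accessibility: 0R1
Branch closes: p1 and not p1 both at 1.
Every branch of the negation's tableau closes; the branch above is one of them.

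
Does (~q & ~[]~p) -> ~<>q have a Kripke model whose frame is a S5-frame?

Yes, satisfiable

1. (~q & ~[]~p) -> ~<>q, u
2. ~<>q, u
3. ~q, u
Accessibility: uRu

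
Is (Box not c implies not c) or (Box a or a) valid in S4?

Valid

Tableau for the negation not ((Box not c implies not c) or (Box a or a)):
1. not ((Box not c implies not c) or (Box a or a)), 0
2. not (Box not c implies not c), 0
3. not (Box a or a), 0
4. Box not c, 0
5. c, 0
6. not Box a, 0
7. not a, 0
8. not c, 0
Accessibility: 0R0
Branch closes: c and not c both at 0.
Every branch of the negation's tableau closes; the branch above is one of them.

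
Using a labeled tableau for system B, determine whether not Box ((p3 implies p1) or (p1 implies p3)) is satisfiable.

1. not Box ((p3 implies p1) or (p1 implies p3)), w0
2. not ((p3 implies p1) or (p1 implies p3)), w1
3. not (p3 implies p1), w1
4. not (p1 implies p3), w1
5. p3, w1
6. not p1, w1
7. p1, w1
8. not p3, w1
Accessibility: w0Rw0, w0Rw1, w1Rw0, w1Rw1
Branch closes: p1 and not p1 both at w1.
Every branch closes; the branch above is one of them.

No, unsatisfiable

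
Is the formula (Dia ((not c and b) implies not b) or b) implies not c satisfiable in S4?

Satisfiable

1. (Dia ((not c and b) implies not b) or b) implies not c, u
2. not c, u
Accessibility: uRu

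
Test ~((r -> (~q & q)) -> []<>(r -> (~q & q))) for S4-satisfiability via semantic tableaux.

Yes, satisfiable

1. ~((r -> (~q & q)) -> []<>(r -> (~q & q))), w0
2. r -> (~q & q), w0
3. ~[]<>(r -> (~q & q)), w0
4. ~r, w0
5. ~<>(r -> (~q & q)), w1
6. ~(r -> (~q & q)), w1
7. r, w1
8. ~(~q & q), w1
9. ~q, w1
Accessibility: w0Rw0, w0Rw1, w1Rw1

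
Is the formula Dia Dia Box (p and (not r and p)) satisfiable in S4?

1. Dia Dia Box (p and (not r and p)), 0
2. Dia Box (p and (not r and p)), 1
3. Box (p and (not r and p)), 2
4. p and (not r and p), 2
5. p, 2
6. not r and p, 2
7. not r, 2
Accessibility: 0R0, 0R1, 0R2, 1R1, 1R2, 2R2

Yes, satisfiable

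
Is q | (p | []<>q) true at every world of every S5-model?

Invalid (countermodel exists)

Tableau for the negation ~(q | (p | []<>q)):
1. ~(q | (p | []<>q)), 0
2. ~q, 0
3. ~(p | []<>q), 0
4. ~p, 0
5. ~[]<>q, 0
6. ~<>q, 1
7. ~q, 1
Accessibility: 0R0, 0R1, 1R0, 1R1
The negation has an open branch (countermodel exists).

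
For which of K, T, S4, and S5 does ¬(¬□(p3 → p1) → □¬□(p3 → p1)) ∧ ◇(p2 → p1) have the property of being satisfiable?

S4-tableau for the formula:
1. ¬(¬□(p3 → p1) → □¬□(p3 → p1)) ∧ ◇(p2 → p1), u
2. ¬(¬□(p3 → p1) → □¬□(p3 → p1)), u
3. ◇(p2 → p1), u
4. ¬□(p3 → p1), u
5. ¬□¬□(p3 → p1), u
6. p2 → p1, v
7. p1, v
8. ¬(p3 → p1), w
9. p3, w
10. ¬p1, w
11. □(p3 → p1), x
12. p3 → p1, x
13. p1, x
Accessibility: uRu, uRv, uRw, uRx, vRv, wRw, xRx
Complete open branch: satisfiable in S4, hence also in K, T (this S4-model is also a K-model and a T-model).
S5-tableau for the formula:
1. ¬(¬□(p3 → p1) → □¬□(p3 → p1)) ∧ ◇(p2 → p1), u
2. ¬(¬□(p3 → p1) → □¬□(p3 → p1)), u
3. ◇(p2 → p1), u
4. ¬□(p3 → p1), u
5. ¬□¬□(p3 → p1), u
6. p2 → p1, v
7. p1, v
8. ¬(p3 → p1), w
9. p3, w
10. ¬p1, w
11. □(p3 → p1), x
12. p3 → p1, u
13. p3 → p1, v
14. p3 → p1, w
15. p3 → p1, x
16. p1, u
17. p1, w
Accessibility: uRu, uRv, uRw, uRx, vRu, vRv, vRw, vRx, wRu, wRv, wRw, wRx, xRu, xRv, xRw, xRx
Branch closes: p1 and ¬p1 both at w.
Every branch closes (one shown): unsatisfiable in S5.

K, T, S4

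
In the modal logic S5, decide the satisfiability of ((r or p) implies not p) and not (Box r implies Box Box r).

Unsatisfiable (every branch closes)

1. ((r or p) implies not p) and not (Box r implies Box Box r), u
2. (r or p) implies not p, u
3. not (Box r implies Box Box r), u
4. Box r, u
5. not Box Box r, u
6. r, u
7. not p, u
8. not Box r, v
9. r, v
10. not r, w
11. r, w
Accessibility: uRu, uRv, uRw, vRu, vRv, vRw, wRu, wRv, wRw
Branch closes: r and not r both at w.
Every branch closes; the branch above is one of them.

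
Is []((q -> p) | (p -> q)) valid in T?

Yes, valid

Tableau for the negation ~[]((q -> p) | (p -> q)):
1. ~[]((q -> p) | (p -> q)), 0
2. ~((q -> p) | (p -> q)), 1
3. ~(q -> p), 1
4. ~(p -> q), 1
5. q, 1
6. ~p, 1
7. p, 1
8. ~q, 1
Accessibility: 0R0, 0R1, 1R1
Branch closes: p and ~p both at 1.
All branches of the negation close; one closing branch shown above.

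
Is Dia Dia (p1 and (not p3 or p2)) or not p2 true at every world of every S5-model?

Not valid

Tableau for the negation not (Dia Dia (p1 and (not p3 or p2)) or not p2):
1. not (Dia Dia (p1 and (not p3 or p2)) or not p2), 0
2. not Dia Dia (p1 and (not p3 or p2)), 0   [neg-or-rule on 1]
3. p2, 0   [neg-or-rule on 1]
4. not Dia (p1 and (not p3 or p2)), 0   [neg-Dia-rule on 2 via 0R0]
5. not (p1 and (not p3 or p2)), 0   [neg-Dia-rule on 4 via 0R0]
6. not p1, 0   [neg-and-rule on 5 (branches; this branch)]
Accessibility: 0R0
The negation has an open branch (countermodel exists).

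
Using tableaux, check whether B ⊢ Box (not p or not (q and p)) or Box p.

No, not valid

Tableau for the negation not (Box (not p or not (q and p)) or Box p):
1. not (Box (not p or not (q and p)) or Box p), u
2. not Box (not p or not (q and p)), u
3. not Box p, u
4. not (not p or not (q and p)), v
5. p, v
6. q and p, v
7. q, v
8. not p, w
Accessibility: uRu, uRv, uRw, vRu, vRv, wRu, wRw
The negation has an open branch (countermodel exists).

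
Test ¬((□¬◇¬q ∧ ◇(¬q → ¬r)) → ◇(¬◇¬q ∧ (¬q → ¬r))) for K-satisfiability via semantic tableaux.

1. ¬((□¬◇¬q ∧ ◇(¬q → ¬r)) → ◇(¬◇¬q ∧ (¬q → ¬r))), w0
2. □¬◇¬q ∧ ◇(¬q → ¬r), w0
3. ¬◇(¬◇¬q ∧ (¬q → ¬r)), w0
4. □¬◇¬q, w0
5. ◇(¬q → ¬r), w0
6. ¬q → ¬r, w1
7. ¬(¬◇¬q ∧ (¬q → ¬r)), w1
8. ¬◇¬q, w1
9. ¬r, w1
10. ◇¬q, w1
11. ¬q, w2
12. q, w2
Accessibility: w0Rw1, w1Rw2
Branch closes: q and ¬q both at w2.
All branches of the tableau close; one closing branch shown above.

No, unsatisfiable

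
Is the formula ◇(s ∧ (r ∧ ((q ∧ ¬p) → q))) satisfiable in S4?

Yes, satisfiable

1. ◇(s ∧ (r ∧ ((q ∧ ¬p) → q))), 0
2. s ∧ (r ∧ ((q ∧ ¬p) → q)), 1   [◇-rule on 1: fresh world 1, 0R1]
3. s, 1   [∧-rule on 2]
4. r ∧ ((q ∧ ¬p) → q), 1   [∧-rule on 2]
5. r, 1   [∧-rule on 4]
6. (q ∧ ¬p) → q, 1   [∧-rule on 4]
7. q, 1   [→-rule on 6 (branches; this branch)]
Accessibility: 0R0, 0R1, 1R1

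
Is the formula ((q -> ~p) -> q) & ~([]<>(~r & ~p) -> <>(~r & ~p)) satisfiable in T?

Unsatisfiable

1. ((q -> ~p) -> q) & ~([]<>(~r & ~p) -> <>(~r & ~p)), 0
2. (q -> ~p) -> q, 0
3. ~([]<>(~r & ~p) -> <>(~r & ~p)), 0
4. []<>(~r & ~p), 0
5. ~<>(~r & ~p), 0
6. <>(~r & ~p), 0
7. ~(~r & ~p), 0
8. ~(q -> ~p), 0
9. q, 0
10. p, 0
11. ~r & ~p, 1
12. ~r, 1
13. ~p, 1
14. <>(~r & ~p), 1
15. ~(~r & ~p), 1
16. p, 1
Accessibility: 0R0, 0R1, 1R1
Branch closes: p and ~p both at 1.
Every branch closes; the branch above is one of them.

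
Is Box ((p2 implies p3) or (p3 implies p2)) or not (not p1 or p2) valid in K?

Tableau for the negation not (Box ((p2 implies p3) or (p3 implies p2)) or not (not p1 or p2)):
1. not (Box ((p2 implies p3) or (p3 implies p2)) or not (not p1 or p2)), u
2. not Box ((p2 implies p3) or (p3 implies p2)), u   [neg-or-rule on 1]
3. not p1 or p2, u   [neg-or-rule on 1]
4. p2, u   [or-rule on 3 (branches; this branch)]
5. not ((p2 implies p3) or (p3 implies p2)), v   [neg-Box-rule on 2: fresh world v, uRv]
6. not (p2 implies p3), v   [neg-or-rule on 5]
7. not (p3 implies p2), v   [neg-or-rule on 5]
8. p2, v   [neg-implies-rule on 6]
9. not p3, v   [neg-implies-rule on 6]
10. p3, v   [neg-implies-rule on 7]
11. not p2, v   [neg-implies-rule on 7]
Accessibility: uRv
Branch closes: p3 and not p3 both at v.
Every branch of the negation's tableau closes; the branch above is one of them.

Valid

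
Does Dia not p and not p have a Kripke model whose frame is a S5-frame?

1. Dia not p and not p, u
2. Dia not p, u
3. not p, u
4. not p, v
Accessibility: uRu, uRv, vRu, vRv

Yes, satisfiable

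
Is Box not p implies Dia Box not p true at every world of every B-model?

Valid in B

Tableau for the negation not (Box not p implies Dia Box not p):
1. not (Box not p implies Dia Box not p), 0
2. Box not p, 0
3. not Dia Box not p, 0
4. not p, 0
5. not Box not p, 0
6. p, 1
7. not p, 1
Accessibility: 0R0, 0R1, 1R0, 1R1
Branch closes: p and not p both at 1.
Every branch of the negation's tableau closes; the branch above is one of them.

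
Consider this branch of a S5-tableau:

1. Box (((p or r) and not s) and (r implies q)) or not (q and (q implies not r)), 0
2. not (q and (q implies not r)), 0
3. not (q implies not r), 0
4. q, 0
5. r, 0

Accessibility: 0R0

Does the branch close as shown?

Not closed

No atom appears with both signs at the same world.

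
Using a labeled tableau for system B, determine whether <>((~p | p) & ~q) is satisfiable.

1. <>((~p | p) & ~q), u
2. (~p | p) & ~q, v
3. ~p | p, v
4. ~q, v
5. p, v
Accessibility: uRu, uRv, vRu, vRv

Yes, satisfiable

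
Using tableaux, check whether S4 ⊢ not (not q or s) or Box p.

Tableau for the negation not (not (not q or s) or Box p):
1. not (not (not q or s) or Box p), w0
2. not q or s, w0   [neg-or-rule on 1]
3. not Box p, w0   [neg-or-rule on 1]
4. s, w0   [or-rule on 2 (branches; this branch)]
5. not p, w1   [neg-Box-rule on 3: fresh world w1, w0Rw1]
Accessibility: w0Rw0, w0Rw1, w1Rw1
The negation has an open branch (countermodel exists).

Not valid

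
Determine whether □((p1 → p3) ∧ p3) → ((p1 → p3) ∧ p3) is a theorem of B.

Yes, valid

Tableau for the negation ¬(□((p1 → p3) ∧ p3) → ((p1 → p3) ∧ p3)):
1. ¬(□((p1 → p3) ∧ p3) → ((p1 → p3) ∧ p3)), 0
2. □((p1 → p3) ∧ p3), 0   [¬→-rule on 1]
3. ¬((p1 → p3) ∧ p3), 0   [¬→-rule on 1]
4. (p1 → p3) ∧ p3, 0   [□-rule on 2 via 0R0]
5. p1 → p3, 0   [∧-rule on 4]
6. p3, 0   [∧-rule on 4]
7. ¬(p1 → p3), 0   [¬∧-rule on 3 (branches; this branch)]
8. p1, 0   [¬→-rule on 7]
9. ¬p3, 0   [¬→-rule on 7]
Accessibility: 0R0
Branch closes: p3 and ¬p3 both at 0.
All branches of the negation close; one closing branch shown above.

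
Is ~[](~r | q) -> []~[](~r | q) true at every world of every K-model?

Invalid (countermodel exists)

Tableau for the negation ~(~[](~r | q) -> []~[](~r | q)):
1. ~(~[](~r | q) -> []~[](~r | q)), w0
2. ~[](~r | q), w0
3. ~[]~[](~r | q), w0
4. ~(~r | q), w1
5. r, w1
6. ~q, w1
7. [](~r | q), w2
Accessibility: w0Rw1, w0Rw2
The negation has an open branch (countermodel exists).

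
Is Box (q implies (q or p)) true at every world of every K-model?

Valid in K

Tableau for the negation not Box (q implies (q or p)):
1. not Box (q implies (q or p)), 0
2. not (q implies (q or p)), 1
3. q, 1
4. not (q or p), 1
5. not q, 1
6. not p, 1
Accessibility: 0R1
Branch closes: q and not q both at 1.
All branches of the negation close; one closing branch shown above.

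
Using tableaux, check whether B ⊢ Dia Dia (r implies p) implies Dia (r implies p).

Not valid

Tableau for the negation not (Dia Dia (r implies p) implies Dia (r implies p)):
1. not (Dia Dia (r implies p) implies Dia (r implies p)), w0
2. Dia Dia (r implies p), w0
3. not Dia (r implies p), w0
4. not (r implies p), w0
5. r, w0
6. not p, w0
7. Dia (r implies p), w1
8. not (r implies p), w1
9. r, w1
10. not p, w1
11. r implies p, w2
12. p, w2
Accessibility: w0Rw0, w0Rw1, w1Rw0, w1Rw1, w1Rw2, w2Rw1, w2Rw2
The negation has an open branch (countermodel exists).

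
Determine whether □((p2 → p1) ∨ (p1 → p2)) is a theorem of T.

Valid

Tableau for the negation ¬□((p2 → p1) ∨ (p1 → p2)):
1. ¬□((p2 → p1) ∨ (p1 → p2)), w0
2. ¬((p2 → p1) ∨ (p1 → p2)), w1
3. ¬(p2 → p1), w1
4. ¬(p1 → p2), w1
5. p2, w1
6. ¬p1, w1
7. p1, w1
8. ¬p2, w1
Accessibility: w0Rw0, w0Rw1, w1Rw1
Branch closes: p1 and ¬p1 both at w1.
Every branch of the negation's tableau closes; the branch above is one of them.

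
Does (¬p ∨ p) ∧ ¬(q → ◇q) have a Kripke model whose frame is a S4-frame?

1. (¬p ∨ p) ∧ ¬(q → ◇q), w0
2. ¬p ∨ p, w0
3. ¬(q → ◇q), w0
4. q, w0
5. ¬◇q, w0
6. ¬q, w0
Accessibility: w0Rw0
Branch closes: q and ¬q both at w0.
(One branch shown.) All branches close.

No, unsatisfiable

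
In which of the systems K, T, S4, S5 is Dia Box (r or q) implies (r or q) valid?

S5-tableau for the negation not (Dia Box (r or q) implies (r or q)):
1. not (Dia Box (r or q) implies (r or q)), u
2. Dia Box (r or q), u
3. not (r or q), u
4. not r, u
5. not q, u
6. Box (r or q), v
7. r or q, u
8. r or q, v
9. q, u
Accessibility: uRu, uRv, vRu, vRv
Branch closes: q and not q both at u.
Every branch closes (one shown): valid in S5.
S4-tableau for the negation not (Dia Box (r or q) implies (r or q)):
1. not (Dia Box (r or q) implies (r or q)), u
2. Dia Box (r or q), u
3. not (r or q), u
4. not r, u
5. not q, u
6. Box (r or q), v
7. r or q, v
8. q, v
Accessibility: uRu, uRv, vRv
Complete open branch: countermodel on an S4-frame, so not valid in S4, nor in K, T (the same frame is also a K-frame and a T-frame).

S5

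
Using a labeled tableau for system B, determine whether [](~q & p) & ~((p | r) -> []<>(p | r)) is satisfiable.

No, unsatisfiable

1. [](~q & p) & ~((p | r) -> []<>(p | r)), 0
2. [](~q & p), 0   [&-rule on 1]
3. ~((p | r) -> []<>(p | r)), 0   [&-rule on 1]
4. p | r, 0   [~->-rule on 3]
5. ~[]<>(p | r), 0   [~->-rule on 3]
6. ~q & p, 0   [[]-rule on 2 via 0R0]
7. ~q, 0   [&-rule on 6]
8. p, 0   [&-rule on 6]
9. r, 0   [|-rule on 4 (branches; this branch)]
10. ~<>(p | r), 1   [~[]-rule on 5: fresh world 1, 0R1]
11. ~q & p, 1   [[]-rule on 2 via 0R1]
12. ~q, 1   [&-rule on 11]
13. p, 1   [&-rule on 11]
14. ~(p | r), 0   [~<>-rule on 10 via 1R0]
15. ~p, 0   [~|-rule on 14]
16. ~r, 0   [~|-rule on 14]
Accessibility: 0R0, 0R1, 1R0, 1R1
Branch closes: p and ~p both at 0.
All branches of the tableau close; one closing branch shown above.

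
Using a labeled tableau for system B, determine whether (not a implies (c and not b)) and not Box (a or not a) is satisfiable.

1. (not a implies (c and not b)) and not Box (a or not a), u
2. not a implies (c and not b), u
3. not Box (a or not a), u
4. c and not b, u
5. c, u
6. not b, u
7. not (a or not a), v
8. not a, v
9. a, v
Accessibility: uRu, uRv, vRu, vRv
Branch closes: a and not a both at v.
All branches of the tableau close; one closing branch shown above.

No, unsatisfiable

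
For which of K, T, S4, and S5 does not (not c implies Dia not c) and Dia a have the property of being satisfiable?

K

K-tableau for the formula:
1. not (not c implies Dia not c) and Dia a, w0
2. not (not c implies Dia not c), w0   [and-rule on 1]
3. Dia a, w0   [and-rule on 1]
4. not c, w0   [neg-implies-rule on 2]
5. not Dia not c, w0   [neg-implies-rule on 2]
6. a, w1   [Dia-rule on 3: fresh world w1, w0Rw1]
7. c, w1   [neg-Dia-rule on 5 via w0Rw1]
Accessibility: w0Rw1
Complete open branch: satisfiable in K.
T-tableau for the formula:
1. not (not c implies Dia not c) and Dia a, w0
2. not (not c implies Dia not c), w0   [and-rule on 1]
3. Dia a, w0   [and-rule on 1]
4. not c, w0   [neg-implies-rule on 2]
5. not Dia not c, w0   [neg-implies-rule on 2]
6. c, w0   [neg-Dia-rule on 5 via w0Rw0]
Accessibility: w0Rw0
Branch closes: c and not c both at w0.
Every branch closes (one shown): unsatisfiable in T, hence also in S4, S5 (every S4/S5-frame is a T-frame).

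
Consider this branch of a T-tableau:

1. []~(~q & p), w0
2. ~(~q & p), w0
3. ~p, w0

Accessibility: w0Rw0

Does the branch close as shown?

No world carries both an atom and its negation.

Not closed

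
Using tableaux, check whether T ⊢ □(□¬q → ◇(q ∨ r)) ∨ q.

No, not valid

Tableau for the negation ¬(□(□¬q → ◇(q ∨ r)) ∨ q):
1. ¬(□(□¬q → ◇(q ∨ r)) ∨ q), u
2. ¬□(□¬q → ◇(q ∨ r)), u
3. ¬q, u
4. ¬(□¬q → ◇(q ∨ r)), v
5. □¬q, v
6. ¬◇(q ∨ r), v
7. ¬q, v
8. ¬(q ∨ r), v
9. ¬r, v
Accessibility: uRu, uRv, vRv
The negation has an open branch (countermodel exists).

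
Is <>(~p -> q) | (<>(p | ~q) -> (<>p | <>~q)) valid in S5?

Valid

Tableau for the negation ~(<>(~p -> q) | (<>(p | ~q) -> (<>p | <>~q))):
1. ~(<>(~p -> q) | (<>(p | ~q) -> (<>p | <>~q))), u
2. ~<>(~p -> q), u   [~|-rule on 1]
3. ~(<>(p | ~q) -> (<>p | <>~q)), u   [~|-rule on 1]
4. <>(p | ~q), u   [~->-rule on 3]
5. ~(<>p | <>~q), u   [~->-rule on 3]
6. ~<>p, u   [~|-rule on 5]
7. ~<>~q, u   [~|-rule on 5]
8. ~(~p -> q), u   [~<>-rule on 2 via uRu]
9. ~p, u   [~->-rule on 8]
10. ~q, u   [~->-rule on 8]
11. q, u   [~<>-rule on 7 via uRu]
Accessibility: uRu
Branch closes: q and ~q both at u.
Every branch of the negation's tableau closes; the branch above is one of them.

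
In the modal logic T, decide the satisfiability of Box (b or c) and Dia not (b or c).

1. Box (b or c) and Dia not (b or c), w0
2. Box (b or c), w0   [and-rule on 1]
3. Dia not (b or c), w0   [and-rule on 1]
4. b or c, w0   [Box-rule on 2 via w0Rw0]
5. c, w0   [or-rule on 4 (branches; this branch)]
6. not (b or c), w1   [Dia-rule on 3: fresh world w1, w0Rw1]
7. not b, w1   [neg-or-rule on 6]
8. not c, w1   [neg-or-rule on 6]
9. b or c, w1   [Box-rule on 2 via w0Rw1]
10. c, w1   [or-rule on 9 (branches; this branch)]
Accessibility: w0Rw0, w0Rw1, w1Rw1
Branch closes: c and not c both at w1.
All branches of the tableau close; one closing branch shown above.

Unsatisfiable (every branch closes)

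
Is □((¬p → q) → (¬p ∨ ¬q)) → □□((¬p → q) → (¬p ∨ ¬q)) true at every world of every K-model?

Tableau for the negation ¬(□((¬p → q) → (¬p ∨ ¬q)) → □□((¬p → q) → (¬p ∨ ¬q))):
1. ¬(□((¬p → q) → (¬p ∨ ¬q)) → □□((¬p → q) → (¬p ∨ ¬q))), 0
2. □((¬p → q) → (¬p ∨ ¬q)), 0
3. ¬□□((¬p → q) → (¬p ∨ ¬q)), 0
4. ¬□((¬p → q) → (¬p ∨ ¬q)), 1
5. (¬p → q) → (¬p ∨ ¬q), 1
6. ¬p ∨ ¬q, 1
7. ¬q, 1
8. ¬((¬p → q) → (¬p ∨ ¬q)), 2
9. ¬p → q, 2
10. ¬(¬p ∨ ¬q), 2
11. p, 2
12. q, 2
Accessibility: 0R1, 1R2
The negation has an open branch (countermodel exists).

Not valid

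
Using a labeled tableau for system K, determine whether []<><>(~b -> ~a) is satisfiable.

1. []<><>(~b -> ~a), 0

Yes, satisfiable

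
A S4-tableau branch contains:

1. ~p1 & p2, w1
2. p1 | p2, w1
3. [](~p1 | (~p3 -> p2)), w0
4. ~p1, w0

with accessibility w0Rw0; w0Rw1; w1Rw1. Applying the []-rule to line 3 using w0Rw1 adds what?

~p1 | (~p3 -> p2), w1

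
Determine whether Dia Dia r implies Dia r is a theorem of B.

Not valid

Tableau for the negation not (Dia Dia r implies Dia r):
1. not (Dia Dia r implies Dia r), 0
2. Dia Dia r, 0   [neg-implies-rule on 1]
3. not Dia r, 0   [neg-implies-rule on 1]
4. not r, 0   [neg-Dia-rule on 3 via 0R0]
5. Dia r, 1   [Dia-rule on 2: fresh world 1, 0R1]
6. not r, 1   [neg-Dia-rule on 3 via 0R1]
7. r, 2   [Dia-rule on 5: fresh world 2, 1R2]
Accessibility: 0R0, 0R1, 1R0, 1R1, 1R2, 2R1, 2R2
The negation has an open branch (countermodel exists).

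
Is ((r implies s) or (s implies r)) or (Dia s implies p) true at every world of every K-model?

Tableau for the negation not (((r implies s) or (s implies r)) or (Dia s implies p)):
1. not (((r implies s) or (s implies r)) or (Dia s implies p)), w0
2. not ((r implies s) or (s implies r)), w0   [neg-or-rule on 1]
3. not (Dia s implies p), w0   [neg-or-rule on 1]
4. not (r implies s), w0   [neg-or-rule on 2]
5. not (s implies r), w0   [neg-or-rule on 2]
6. Dia s, w0   [neg-implies-rule on 3]
7. not p, w0   [neg-implies-rule on 3]
8. r, w0   [neg-implies-rule on 4]
9. not s, w0   [neg-implies-rule on 4]
10. s, w0   [neg-implies-rule on 5]
11. not r, w0   [neg-implies-rule on 5]
Branch closes: s and not s both at w0.
All branches of the negation close; one closing branch shown above.

Yes, valid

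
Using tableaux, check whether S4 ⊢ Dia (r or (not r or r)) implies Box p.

Not valid

Tableau for the negation not (Dia (r or (not r or r)) implies Box p):
1. not (Dia (r or (not r or r)) implies Box p), 0
2. Dia (r or (not r or r)), 0   [neg-implies-rule on 1]
3. not Box p, 0   [neg-implies-rule on 1]
4. r or (not r or r), 1   [Dia-rule on 2: fresh world 1, 0R1]
5. not r or r, 1   [or-rule on 4 (branches; this branch)]
6. r, 1   [or-rule on 5 (branches; this branch)]
7. not p, 2   [neg-Box-rule on 3: fresh world 2, 0R2]
Accessibility: 0R0, 0R1, 0R2, 1R1, 2R2
The negation has an open branch (countermodel exists).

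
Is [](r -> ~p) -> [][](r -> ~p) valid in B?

Not valid

Tableau for the negation ~([](r -> ~p) -> [][](r -> ~p)):
1. ~([](r -> ~p) -> [][](r -> ~p)), u
2. [](r -> ~p), u
3. ~[][](r -> ~p), u
4. r -> ~p, u
5. ~p, u
6. ~[](r -> ~p), v
7. r -> ~p, v
8. ~p, v
9. ~(r -> ~p), w
10. r, w
11. p, w
Accessibility: uRu, uRv, vRu, vRv, vRw, wRv, wRw
The negation has an open branch (countermodel exists).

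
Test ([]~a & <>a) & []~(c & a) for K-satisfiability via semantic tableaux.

1. ([]~a & <>a) & []~(c & a), 0
2. []~a & <>a, 0
3. []~(c & a), 0
4. []~a, 0
5. <>a, 0
6. a, 1
7. ~(c & a), 1
8. ~a, 1
Accessibility: 0R1
Branch closes: a and ~a both at 1.
All branches of the tableau close; one closing branch shown above.

No, unsatisfiable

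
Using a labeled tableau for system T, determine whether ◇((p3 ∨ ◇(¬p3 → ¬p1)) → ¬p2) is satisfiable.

1. ◇((p3 ∨ ◇(¬p3 → ¬p1)) → ¬p2), 0
2. (p3 ∨ ◇(¬p3 → ¬p1)) → ¬p2, 1
3. ¬p2, 1
Accessibility: 0R0, 0R1, 1R1

Yes, satisfiable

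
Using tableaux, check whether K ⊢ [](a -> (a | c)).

Yes, valid

Tableau for the negation ~[](a -> (a | c)):
1. ~[](a -> (a | c)), 0
2. ~(a -> (a | c)), 1
3. a, 1
4. ~(a | c), 1
5. ~a, 1
6. ~c, 1
Accessibility: 0R1
Branch closes: a and ~a both at 1.
All branches of the negation close; one closing branch shown above.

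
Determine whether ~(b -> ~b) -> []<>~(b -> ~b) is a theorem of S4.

Invalid (countermodel exists)

Tableau for the negation ~(~(b -> ~b) -> []<>~(b -> ~b)):
1. ~(~(b -> ~b) -> []<>~(b -> ~b)), 0
2. ~(b -> ~b), 0
3. ~[]<>~(b -> ~b), 0
4. b, 0
5. ~<>~(b -> ~b), 1
6. b -> ~b, 1
7. ~b, 1
Accessibility: 0R0, 0R1, 1R1
The negation has an open branch (countermodel exists).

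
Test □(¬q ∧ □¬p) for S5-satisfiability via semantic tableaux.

1. □(¬q ∧ □¬p), 0
2. ¬q ∧ □¬p, 0   [□-rule on 1 via 0R0]
3. ¬q, 0   [∧-rule on 2]
4. □¬p, 0   [∧-rule on 2]
5. ¬p, 0   [□-rule on 4 via 0R0]
Accessibility: 0R0

Yes, satisfiable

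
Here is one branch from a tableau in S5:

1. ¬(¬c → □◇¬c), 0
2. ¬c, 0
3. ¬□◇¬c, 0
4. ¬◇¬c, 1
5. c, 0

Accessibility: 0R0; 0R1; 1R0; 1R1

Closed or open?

Both c and ¬c appear at 0.

Yes, closed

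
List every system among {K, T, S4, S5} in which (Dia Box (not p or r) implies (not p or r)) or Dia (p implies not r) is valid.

K-tableau for the negation not ((Dia Box (not p or r) implies (not p or r)) or Dia (p implies not r)):
1. not ((Dia Box (not p or r) implies (not p or r)) or Dia (p implies not r)), 0
2. not (Dia Box (not p or r) implies (not p or r)), 0
3. not Dia (p implies not r), 0
4. Dia Box (not p or r), 0
5. not (not p or r), 0
6. p, 0
7. not r, 0
8. Box (not p or r), 1
9. not (p implies not r), 1
10. p, 1
11. r, 1
Accessibility: 0R1
Complete open branch: countermodel on a K-frame, so not valid in K.
T-tableau for the negation not ((Dia Box (not p or r) implies (not p or r)) or Dia (p implies not r)):
1. not ((Dia Box (not p or r) implies (not p or r)) or Dia (p implies not r)), 0
2. not (Dia Box (not p or r) implies (not p or r)), 0
3. not Dia (p implies not r), 0
4. Dia Box (not p or r), 0
5. not (not p or r), 0
6. p, 0
7. not r, 0
8. not (p implies not r), 0
9. r, 0
Accessibility: 0R0
Branch closes: r and not r both at 0.
Every branch closes (one shown): valid in T, hence also in S4, S5 (every theorem of T is a theorem of S4 and S5).

T, S4, S5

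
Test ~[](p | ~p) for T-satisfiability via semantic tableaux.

1. ~[](p | ~p), u
2. ~(p | ~p), v
3. ~p, v
4. p, v
Accessibility: uRu, uRv, vRv
Branch closes: p and ~p both at v.
Every branch closes; the branch above is one of them.

No, unsatisfiable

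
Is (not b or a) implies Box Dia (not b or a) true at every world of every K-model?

No, not valid

Tableau for the negation not ((not b or a) implies Box Dia (not b or a)):
1. not ((not b or a) implies Box Dia (not b or a)), 0
2. not b or a, 0
3. not Box Dia (not b or a), 0
4. a, 0
5. not Dia (not b or a), 1
Accessibility: 0R1
The negation has an open branch (countermodel exists).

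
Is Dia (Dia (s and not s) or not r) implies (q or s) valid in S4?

Invalid (countermodel exists)

Tableau for the negation not (Dia (Dia (s and not s) or not r) implies (q or s)):
1. not (Dia (Dia (s and not s) or not r) implies (q or s)), u
2. Dia (Dia (s and not s) or not r), u
3. not (q or s), u
4. not q, u
5. not s, u
6. Dia (s and not s) or not r, v
7. not r, v
Accessibility: uRu, uRv, vRv
The negation has an open branch (countermodel exists).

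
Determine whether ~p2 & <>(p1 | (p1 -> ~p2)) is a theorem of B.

Tableau for the negation ~(~p2 & <>(p1 | (p1 -> ~p2))):
1. ~(~p2 & <>(p1 | (p1 -> ~p2))), w0
2. p2, w0
Accessibility: w0Rw0
The negation has an open branch (countermodel exists).

Invalid (countermodel exists)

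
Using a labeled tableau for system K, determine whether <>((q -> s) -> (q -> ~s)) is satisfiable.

Satisfiable (open branch found)

1. <>((q -> s) -> (q -> ~s)), u
2. (q -> s) -> (q -> ~s), v   [<>-rule on 1: fresh world v, uRv]
3. q -> ~s, v   [->-rule on 2 (branches; this branch)]
4. ~s, v   [->-rule on 3 (branches; this branch)]
Accessibility: uRv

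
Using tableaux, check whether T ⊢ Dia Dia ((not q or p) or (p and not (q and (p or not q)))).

Not valid

Tableau for the negation not Dia Dia ((not q or p) or (p and not (q and (p or not q)))):
1. not Dia Dia ((not q or p) or (p and not (q and (p or not q)))), 0
2. not Dia ((not q or p) or (p and not (q and (p or not q)))), 0   [neg-Dia-rule on 1 via 0R0]
3. not ((not q or p) or (p and not (q and (p or not q)))), 0   [neg-Dia-rule on 2 via 0R0]
4. not (not q or p), 0   [neg-or-rule on 3]
5. not (p and not (q and (p or not q))), 0   [neg-or-rule on 3]
6. q, 0   [neg-or-rule on 4]
7. not p, 0   [neg-or-rule on 4]
Accessibility: 0R0
The negation has an open branch (countermodel exists).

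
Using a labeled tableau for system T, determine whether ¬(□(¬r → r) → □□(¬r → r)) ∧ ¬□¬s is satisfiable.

1. ¬(□(¬r → r) → □□(¬r → r)) ∧ ¬□¬s, w0
2. ¬(□(¬r → r) → □□(¬r → r)), w0   [∧-rule on 1]
3. ¬□¬s, w0   [∧-rule on 1]
4. □(¬r → r), w0   [¬→-rule on 2]
5. ¬□□(¬r → r), w0   [¬→-rule on 2]
6. ¬r → r, w0   [□-rule on 4 via w0Rw0]
7. r, w0   [→-rule on 6 (branches; this branch)]
8. s, w1   [¬□-rule on 3: fresh world w1, w0Rw1]
9. ¬r → r, w1   [□-rule on 4 via w0Rw1]
10. r, w1   [→-rule on 9 (branches; this branch)]
11. ¬□(¬r → r), w2   [¬□-rule on 5: fresh world w2, w0Rw2]
12. ¬r → r, w2   [□-rule on 4 via w0Rw2]
13. r, w2   [→-rule on 12 (branches; this branch)]
14. ¬(¬r → r), w3   [¬□-rule on 11: fresh world w3, w2Rw3]
15. ¬r, w3   [¬→-rule on 14]
Accessibility: w0Rw0, w0Rw1, w0Rw2, w1Rw1, w2Rw2, w2Rw3, w3Rw3

Satisfiable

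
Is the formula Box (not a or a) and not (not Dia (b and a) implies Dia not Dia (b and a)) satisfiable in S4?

1. Box (not a or a) and not (not Dia (b and a) implies Dia not Dia (b and a)), 0
2. Box (not a or a), 0
3. not (not Dia (b and a) implies Dia not Dia (b and a)), 0
4. not Dia (b and a), 0
5. not Dia not Dia (b and a), 0
6. not a or a, 0
7. not (b and a), 0
8. Dia (b and a), 0
9. a, 0
10. not b, 0
11. b and a, 1
12. b, 1
13. a, 1
14. not a or a, 1
15. not (b and a), 1
16. Dia (b and a), 1
17. not a, 1
Accessibility: 0R0, 0R1, 1R1
Branch closes: a and not a both at 1.
Every branch closes; the branch above is one of them.

Unsatisfiable (every branch closes)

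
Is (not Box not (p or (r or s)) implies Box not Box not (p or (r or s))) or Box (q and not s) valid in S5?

Tableau for the negation not ((not Box not (p or (r or s)) implies Box not Box not (p or (r or s))) or Box (q and not s)):
1. not ((not Box not (p or (r or s)) implies Box not Box not (p or (r or s))) or Box (q and not s)), u
2. not (not Box not (p or (r or s)) implies Box not Box not (p or (r or s))), u
3. not Box (q and not s), u
4. not Box not (p or (r or s)), u
5. not Box not Box not (p or (r or s)), u
6. not (q and not s), v
7. not q, v
8. p or (r or s), w
9. r or s, w
10. s, w
11. Box not (p or (r or s)), x
12. not (p or (r or s)), u
13. not p, u
14. not (r or s), u
15. not r, u
16. not s, u
17. not (p or (r or s)), v
18. not p, v
19. not (r or s), v
20. not r, v
21. not s, v
22. not (p or (r or s)), w
23. not p, w
24. not (r or s), w
25. not r, w
26. not s, w
Accessibility: uRu, uRv, uRw, uRx, vRu, vRv, vRw, vRx, wRu, wRv, wRw, wRx, xRu, xRv, xRw, xRx
Branch closes: s and not s both at w.
Every branch of the negation's tableau closes; the branch above is one of them.

Yes, valid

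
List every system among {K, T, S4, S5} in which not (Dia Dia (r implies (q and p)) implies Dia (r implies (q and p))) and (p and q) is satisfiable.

T-tableau for the formula:
1. not (Dia Dia (r implies (q and p)) implies Dia (r implies (q and p))) and (p and q), u
2. not (Dia Dia (r implies (q and p)) implies Dia (r implies (q and p))), u
3. p and q, u
4. Dia Dia (r implies (q and p)), u
5. not Dia (r implies (q and p)), u
6. p, u
7. q, u
8. not (r implies (q and p)), u
9. r, u
10. not (q and p), u
11. not p, u
Accessibility: uRu
Branch closes: p and not p both at u.
Every branch closes (one shown): unsatisfiable in T, hence also in S4, S5 (every S4/S5-frame is a T-frame).
K-tableau for the formula:
1. not (Dia Dia (r implies (q and p)) implies Dia (r implies (q and p))) and (p and q), u
2. not (Dia Dia (r implies (q and p)) implies Dia (r implies (q and p))), u
3. p and q, u
4. Dia Dia (r implies (q and p)), u
5. not Dia (r implies (q and p)), u
6. p, u
7. q, u
8. Dia (r implies (q and p)), v
9. not (r implies (q and p)), v
10. r, v
11. not (q and p), v
12. not p, v
13. r implies (q and p), w
14. q and p, w
15. q, w
16. p, w
Accessibility: uRv, vRw
Complete open branch: satisfiable in K.

K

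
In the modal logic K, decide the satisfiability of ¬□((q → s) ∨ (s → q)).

Unsatisfiable (every branch closes)

1. ¬□((q → s) ∨ (s → q)), u
2. ¬((q → s) ∨ (s → q)), v
3. ¬(q → s), v
4. ¬(s → q), v
5. q, v
6. ¬s, v
7. s, v
8. ¬q, v
Accessibility: uRv
Branch closes: s and ¬s both at v.
(One branch shown.) All branches close.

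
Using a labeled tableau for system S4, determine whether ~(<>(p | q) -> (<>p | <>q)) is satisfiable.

Unsatisfiable

1. ~(<>(p | q) -> (<>p | <>q)), 0
2. <>(p | q), 0   [~->-rule on 1]
3. ~(<>p | <>q), 0   [~->-rule on 1]
4. ~<>p, 0   [~|-rule on 3]
5. ~<>q, 0   [~|-rule on 3]
6. ~p, 0   [~<>-rule on 4 via 0R0]
7. ~q, 0   [~<>-rule on 5 via 0R0]
8. p | q, 1   [<>-rule on 2: fresh world 1, 0R1]
9. ~p, 1   [~<>-rule on 4 via 0R1]
10. ~q, 1   [~<>-rule on 5 via 0R1]
11. q, 1   [|-rule on 8 (branches; this branch)]
Accessibility: 0R0, 0R1, 1R1
Branch closes: q and ~q both at 1.
(One branch shown.) All branches close.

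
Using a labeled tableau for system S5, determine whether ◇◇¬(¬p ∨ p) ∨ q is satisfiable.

Satisfiable

1. ◇◇¬(¬p ∨ p) ∨ q, 0
2. q, 0
Accessibility: 0R0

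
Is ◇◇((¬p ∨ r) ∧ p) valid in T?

Tableau for the negation ¬◇◇((¬p ∨ r) ∧ p):
1. ¬◇◇((¬p ∨ r) ∧ p), w0
2. ¬◇((¬p ∨ r) ∧ p), w0   [¬◇-rule on 1 via w0Rw0]
3. ¬((¬p ∨ r) ∧ p), w0   [¬◇-rule on 2 via w0Rw0]
4. ¬p, w0   [¬∧-rule on 3 (branches; this branch)]
Accessibility: w0Rw0
The negation has an open branch (countermodel exists).

Invalid (countermodel exists)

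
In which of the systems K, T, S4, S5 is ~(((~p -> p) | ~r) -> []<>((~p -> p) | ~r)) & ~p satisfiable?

K, T, S4

S4-tableau for the formula:
1. ~(((~p -> p) | ~r) -> []<>((~p -> p) | ~r)) & ~p, u
2. ~(((~p -> p) | ~r) -> []<>((~p -> p) | ~r)), u   [&-rule on 1]
3. ~p, u   [&-rule on 1]
4. (~p -> p) | ~r, u   [~->-rule on 2]
5. ~[]<>((~p -> p) | ~r), u   [~->-rule on 2]
6. ~r, u   [|-rule on 4 (branches; this branch)]
7. ~<>((~p -> p) | ~r), v   [~[]-rule on 5: fresh world v, uRv]
8. ~((~p -> p) | ~r), v   [~<>-rule on 7 via vRv]
9. ~(~p -> p), v   [~|-rule on 8]
10. r, v   [~|-rule on 8]
11. ~p, v   [~->-rule on 9]
Accessibility: uRu, uRv, vRv
Complete open branch: satisfiable in S4, hence also in K, T (this S4-model is also a K-model and a T-model).
S5-tableau for the formula:
1. ~(((~p -> p) | ~r) -> []<>((~p -> p) | ~r)) & ~p, u
2. ~(((~p -> p) | ~r) -> []<>((~p -> p) | ~r)), u   [&-rule on 1]
3. ~p, u   [&-rule on 1]
4. (~p -> p) | ~r, u   [~->-rule on 2]
5. ~[]<>((~p -> p) | ~r), u   [~->-rule on 2]
6. ~r, u   [|-rule on 4 (branches; this branch)]
7. ~<>((~p -> p) | ~r), v   [~[]-rule on 5: fresh world v, uRv]
8. ~((~p -> p) | ~r), u   [~<>-rule on 7 via vRu]
9. ~(~p -> p), u   [~|-rule on 8]
10. r, u   [~|-rule on 8]
Accessibility: uRu, uRv, vRu, vRv
Branch closes: r and ~r both at u.
Every branch closes (one shown): unsatisfiable in S5.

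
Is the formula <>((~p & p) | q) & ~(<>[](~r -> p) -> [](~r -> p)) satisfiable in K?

Satisfiable (open branch found)

1. <>((~p & p) | q) & ~(<>[](~r -> p) -> [](~r -> p)), 0
2. <>((~p & p) | q), 0
3. ~(<>[](~r -> p) -> [](~r -> p)), 0
4. <>[](~r -> p), 0
5. ~[](~r -> p), 0
6. (~p & p) | q, 1
7. q, 1
8. [](~r -> p), 2
9. ~(~r -> p), 3
10. ~r, 3
11. ~p, 3
Accessibility: 0R1, 0R2, 0R3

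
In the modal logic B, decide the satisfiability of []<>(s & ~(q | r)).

Satisfiable (open branch found)

1. []<>(s & ~(q | r)), 0
2. <>(s & ~(q | r)), 0
3. s & ~(q | r), 1
4. s, 1
5. ~(q | r), 1
6. ~q, 1
7. ~r, 1
8. <>(s & ~(q | r)), 1
9. s & ~(q | r), 2
10. s, 2
11. ~(q | r), 2
12. ~q, 2
13. ~r, 2
Accessibility: 0R0, 0R1, 1R0, 1R1, 1R2, 2R1, 2R2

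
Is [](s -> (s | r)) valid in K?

Tableau for the negation ~[](s -> (s | r)):
1. ~[](s -> (s | r)), w0
2. ~(s -> (s | r)), w1   [~[]-rule on 1: fresh world w1, w0Rw1]
3. s, w1   [~->-rule on 2]
4. ~(s | r), w1   [~->-rule on 2]
5. ~s, w1   [~|-rule on 4]
6. ~r, w1   [~|-rule on 4]
Accessibility: w0Rw1
Branch closes: s and ~s both at w1.
All branches of the negation close; one closing branch shown above.

Yes, valid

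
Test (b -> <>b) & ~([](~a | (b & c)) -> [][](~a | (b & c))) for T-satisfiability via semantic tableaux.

Yes, satisfiable

1. (b -> <>b) & ~([](~a | (b & c)) -> [][](~a | (b & c))), w0
2. b -> <>b, w0
3. ~([](~a | (b & c)) -> [][](~a | (b & c))), w0
4. [](~a | (b & c)), w0
5. ~[][](~a | (b & c)), w0
6. ~a | (b & c), w0
7. <>b, w0
8. b & c, w0
9. b, w0
10. c, w0
11. ~[](~a | (b & c)), w1
12. ~a | (b & c), w1
13. b & c, w1
14. b, w1
15. c, w1
16. b, w2
17. ~a | (b & c), w2
18. b & c, w2
19. c, w2
20. ~(~a | (b & c)), w3
21. a, w3
22. ~(b & c), w3
23. ~c, w3
Accessibility: w0Rw0, w0Rw1, w0Rw2, w1Rw1, w1Rw3, w2Rw2, w3Rw3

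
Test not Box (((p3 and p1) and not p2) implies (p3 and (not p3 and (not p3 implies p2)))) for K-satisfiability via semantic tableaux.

Satisfiable (open branch found)

1. not Box (((p3 and p1) and not p2) implies (p3 and (not p3 and (not p3 implies p2)))), u
2. not (((p3 and p1) and not p2) implies (p3 and (not p3 and (not p3 implies p2)))), v
3. (p3 and p1) and not p2, v
4. not (p3 and (not p3 and (not p3 implies p2))), v
5. p3 and p1, v
6. not p2, v
7. p3, v
8. p1, v
9. not (not p3 and (not p3 implies p2)), v
Accessibility: uRv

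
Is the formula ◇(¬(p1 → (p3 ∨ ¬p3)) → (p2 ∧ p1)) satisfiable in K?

Yes, satisfiable

1. ◇(¬(p1 → (p3 ∨ ¬p3)) → (p2 ∧ p1)), w0
2. ¬(p1 → (p3 ∨ ¬p3)) → (p2 ∧ p1), w1
3. p2 ∧ p1, w1
4. p2, w1
5. p1, w1
Accessibility: w0Rw1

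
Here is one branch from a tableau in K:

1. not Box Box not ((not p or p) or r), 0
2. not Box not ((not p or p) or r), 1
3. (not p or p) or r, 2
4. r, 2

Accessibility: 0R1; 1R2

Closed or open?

There is no literal clash: for every atom and world, at most one sign appears.

No, open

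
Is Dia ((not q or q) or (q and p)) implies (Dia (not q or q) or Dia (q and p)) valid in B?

Yes, valid

Tableau for the negation not (Dia ((not q or q) or (q and p)) implies (Dia (not q or q) or Dia (q and p))):
1. not (Dia ((not q or q) or (q and p)) implies (Dia (not q or q) or Dia (q and p))), w0
2. Dia ((not q or q) or (q and p)), w0
3. not (Dia (not q or q) or Dia (q and p)), w0
4. not Dia (not q or q), w0
5. not Dia (q and p), w0
6. not (not q or q), w0
7. q, w0
8. not q, w0
Accessibility: w0Rw0
Branch closes: q and not q both at w0.
All branches of the negation close; one closing branch shown above.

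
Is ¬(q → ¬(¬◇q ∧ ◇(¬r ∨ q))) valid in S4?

Tableau for the negation q → ¬(¬◇q ∧ ◇(¬r ∨ q)):
1. q → ¬(¬◇q ∧ ◇(¬r ∨ q)), 0
2. ¬(¬◇q ∧ ◇(¬r ∨ q)), 0
3. ¬◇(¬r ∨ q), 0
4. ¬(¬r ∨ q), 0
5. r, 0
6. ¬q, 0
Accessibility: 0R0
The negation has an open branch (countermodel exists).

Invalid (countermodel exists)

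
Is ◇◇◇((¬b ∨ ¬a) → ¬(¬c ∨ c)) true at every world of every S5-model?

Not valid

Tableau for the negation ¬◇◇◇((¬b ∨ ¬a) → ¬(¬c ∨ c)):
1. ¬◇◇◇((¬b ∨ ¬a) → ¬(¬c ∨ c)), w0
2. ¬◇◇((¬b ∨ ¬a) → ¬(¬c ∨ c)), w0
3. ¬◇((¬b ∨ ¬a) → ¬(¬c ∨ c)), w0
4. ¬((¬b ∨ ¬a) → ¬(¬c ∨ c)), w0
5. ¬b ∨ ¬a, w0
6. ¬c ∨ c, w0
7. ¬a, w0
8. c, w0
Accessibility: w0Rw0
The negation has an open branch (countermodel exists).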